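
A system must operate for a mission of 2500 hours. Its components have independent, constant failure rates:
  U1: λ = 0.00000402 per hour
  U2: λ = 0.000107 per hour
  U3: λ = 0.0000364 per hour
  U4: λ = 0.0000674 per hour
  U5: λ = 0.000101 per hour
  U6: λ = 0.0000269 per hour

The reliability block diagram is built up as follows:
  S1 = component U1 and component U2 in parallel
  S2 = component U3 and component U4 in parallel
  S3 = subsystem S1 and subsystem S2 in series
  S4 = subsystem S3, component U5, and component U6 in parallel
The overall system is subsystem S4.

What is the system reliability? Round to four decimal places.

0.9998

R(U1) = exp(−0.00000402 × 2500) = 0.990000
R(U2) = exp(−0.000107 × 2500) = 0.765290
R(U3) = exp(−0.0000364 × 2500) = 0.913018
R(U4) = exp(−0.0000674 × 2500) = 0.844931
R(U5) = exp(−0.000101 × 2500) = 0.776856
R(U6) = exp(−0.0000269 × 2500) = 0.934961
Parallel (U1 and U2): 1 − (1 − 0.990000)(1 − 0.765290) = 0.997653
Parallel (U3 and U4): 1 − (1 − 0.913018)(1 − 0.844931) = 0.986512
Series ([0.997653] and [0.986512]): 0.997653 × 0.986512 = 0.984197
Parallel ([0.984197], U5, and U6): 1 − (1 − 0.984197)(1 − 0.776856)(1 − 0.934961) = 0.9998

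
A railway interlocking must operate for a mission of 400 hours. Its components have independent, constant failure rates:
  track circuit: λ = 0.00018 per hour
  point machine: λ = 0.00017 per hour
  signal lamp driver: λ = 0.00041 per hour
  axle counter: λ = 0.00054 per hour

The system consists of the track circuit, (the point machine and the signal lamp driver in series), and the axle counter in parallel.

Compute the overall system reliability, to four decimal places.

0.9972

R(track circuit) = exp(−0.00018 × 400) = 0.930531
R(point machine) = exp(−0.00017 × 400) = 0.934260
R(signal lamp driver) = exp(−0.00041 × 400) = 0.848742
R(axle counter) = exp(−0.00054 × 400) = 0.805735
Series (point machine and signal lamp driver): 0.934260 × 0.848742 = 0.792946
Parallel (track circuit, [0.792946], and axle counter): 1 − (1 − 0.930531)(1 − 0.792946)(1 − 0.805735) = 0.9972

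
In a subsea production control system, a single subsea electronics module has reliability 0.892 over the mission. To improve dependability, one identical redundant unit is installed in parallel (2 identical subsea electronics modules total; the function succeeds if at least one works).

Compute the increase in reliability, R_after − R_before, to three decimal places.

R_before = 0.892
R_after = 1 − (1 − 0.892)^2 = 0.988
ΔR = 0.988 − 0.892 = 0.096

0.096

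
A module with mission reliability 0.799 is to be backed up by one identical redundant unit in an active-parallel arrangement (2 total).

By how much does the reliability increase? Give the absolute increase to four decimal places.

0.1606

R_before = 0.799
R_after = 1 − (1 − 0.799)^2 = 0.9596
ΔR = 0.9596 − 0.799 = 0.1606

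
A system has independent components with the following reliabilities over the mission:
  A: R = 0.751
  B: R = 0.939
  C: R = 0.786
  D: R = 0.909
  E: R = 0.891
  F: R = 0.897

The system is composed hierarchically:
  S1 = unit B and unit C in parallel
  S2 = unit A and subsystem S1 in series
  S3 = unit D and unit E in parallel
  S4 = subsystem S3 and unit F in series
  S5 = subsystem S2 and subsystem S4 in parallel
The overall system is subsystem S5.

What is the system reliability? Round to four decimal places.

Parallel (B and C): 1 − (1 − 0.939000)(1 − 0.786000) = 0.986946
Series (A and [0.986946]): 0.751000 × 0.986946 = 0.741196
Parallel (D and E): 1 − (1 − 0.909000)(1 − 0.891000) = 0.990081
Series ([0.990081] and F): 0.990081 × 0.897000 = 0.888103
Parallel ([0.741196] and [0.888103]): 1 − (1 − 0.741196)(1 − 0.888103) = 0.9710

0.9710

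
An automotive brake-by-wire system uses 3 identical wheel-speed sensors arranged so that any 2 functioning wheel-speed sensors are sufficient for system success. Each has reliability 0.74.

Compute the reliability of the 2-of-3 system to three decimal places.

0.832

R = Σ_{i=2}^{3} C(3,i) p^i (1−p)^{3−i} with p = 0.74
C(3,2)·0.74^2·0.26^1 = 0.42713
C(3,3)·0.74^3·0.26^0 = 0.40522
Sum = 0.832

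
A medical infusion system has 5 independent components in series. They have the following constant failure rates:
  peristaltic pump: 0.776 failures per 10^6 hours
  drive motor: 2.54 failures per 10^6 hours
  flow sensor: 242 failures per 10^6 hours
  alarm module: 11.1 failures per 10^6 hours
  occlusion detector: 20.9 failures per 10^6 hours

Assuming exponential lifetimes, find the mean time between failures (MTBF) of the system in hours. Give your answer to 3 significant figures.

3610

Series of exponential components: λ_sys = Σ λ_i
λ_sys = 0.000000776 + 0.00000254 + 0.000242 + 0.0000111 + 0.0000209 = 2.7732e-04 /h
MTBF = 1 / λ_sys = 3610 h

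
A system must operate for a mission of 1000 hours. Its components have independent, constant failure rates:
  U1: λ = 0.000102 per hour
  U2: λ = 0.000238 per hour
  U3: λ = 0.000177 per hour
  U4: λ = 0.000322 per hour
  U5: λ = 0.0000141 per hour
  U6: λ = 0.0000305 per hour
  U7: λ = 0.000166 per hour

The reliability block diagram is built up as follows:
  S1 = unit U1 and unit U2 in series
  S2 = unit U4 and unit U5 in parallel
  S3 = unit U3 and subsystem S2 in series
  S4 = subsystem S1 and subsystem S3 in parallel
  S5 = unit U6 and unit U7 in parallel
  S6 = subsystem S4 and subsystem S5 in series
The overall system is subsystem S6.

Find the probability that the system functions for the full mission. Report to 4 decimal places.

R(U1) = exp(−0.000102 × 1000) = 0.903030
R(U2) = exp(−0.000238 × 1000) = 0.788203
R(U3) = exp(−0.000177 × 1000) = 0.837780
R(U4) = exp(−0.000322 × 1000) = 0.724698
R(U5) = exp(−0.0000141 × 1000) = 0.985999
R(U6) = exp(−0.0000305 × 1000) = 0.969960
R(U7) = exp(−0.000166 × 1000) = 0.847046
Series (U1 and U2): 0.903030 × 0.788203 = 0.711771
Parallel (U4 and U5): 1 − (1 − 0.724698)(1 − 0.985999) = 0.996145
Series (U3 and [0.996145]): 0.837780 × 0.996145 = 0.834550
Parallel ([0.711771] and [0.834550]): 1 − (1 − 0.711771)(1 − 0.834550) = 0.952313
Parallel (U6 and U7): 1 − (1 − 0.969960)(1 − 0.847046) = 0.995405
Series ([0.952313] and [0.995405]): 0.952313 × 0.995405 = 0.9479

0.9479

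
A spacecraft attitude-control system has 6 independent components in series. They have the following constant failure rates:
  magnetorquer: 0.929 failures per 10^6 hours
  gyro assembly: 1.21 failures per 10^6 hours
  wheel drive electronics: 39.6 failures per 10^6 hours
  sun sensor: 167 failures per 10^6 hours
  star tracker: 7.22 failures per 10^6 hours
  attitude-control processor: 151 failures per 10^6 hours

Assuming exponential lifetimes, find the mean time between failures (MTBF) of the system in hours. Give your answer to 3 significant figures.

Series of exponential components: λ_sys = Σ λ_i
λ_sys = 0.000000929 + 0.00000121 + 0.0000396 + 0.000167 + 0.00000722 + 0.000151 = 3.6696e-04 /h
MTBF = 1 / λ_sys = 2730 h

2730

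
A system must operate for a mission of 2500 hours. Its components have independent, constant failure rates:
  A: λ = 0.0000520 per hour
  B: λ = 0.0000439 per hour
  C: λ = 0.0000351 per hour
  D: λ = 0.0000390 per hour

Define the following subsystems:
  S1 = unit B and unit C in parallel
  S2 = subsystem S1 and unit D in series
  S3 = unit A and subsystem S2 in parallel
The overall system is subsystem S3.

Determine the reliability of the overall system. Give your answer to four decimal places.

0.9877

R(A) = exp(−0.0000520 × 2500) = 0.878095
R(B) = exp(−0.0000439 × 2500) = 0.896058
R(C) = exp(−0.0000351 × 2500) = 0.915990
R(D) = exp(−0.0000390 × 2500) = 0.907102
Parallel (B and C): 1 − (1 − 0.896058)(1 − 0.915990) = 0.991268
Series ([0.991268] and D): 0.991268 × 0.907102 = 0.899181
Parallel (A and [0.899181]): 1 − (1 − 0.878095)(1 − 0.899181) = 0.9877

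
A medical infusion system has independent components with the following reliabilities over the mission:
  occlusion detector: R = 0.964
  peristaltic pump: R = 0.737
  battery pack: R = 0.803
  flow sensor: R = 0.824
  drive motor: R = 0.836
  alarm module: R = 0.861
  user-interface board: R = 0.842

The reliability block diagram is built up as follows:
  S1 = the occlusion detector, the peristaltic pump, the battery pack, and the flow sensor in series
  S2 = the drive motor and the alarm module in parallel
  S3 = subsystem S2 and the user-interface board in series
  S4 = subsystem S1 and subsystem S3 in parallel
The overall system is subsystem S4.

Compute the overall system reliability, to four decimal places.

Series (occlusion detector, peristaltic pump, battery pack, and flow sensor): 0.964000 × 0.737000 × 0.803000 × 0.824000 = 0.470097
Parallel (drive motor and alarm module): 1 − (1 − 0.836000)(1 − 0.861000) = 0.977204
Series ([0.977204] and user-interface board): 0.977204 × 0.842000 = 0.822806
Parallel ([0.470097] and [0.822806]): 1 − (1 − 0.470097)(1 − 0.822806) = 0.9061

0.9061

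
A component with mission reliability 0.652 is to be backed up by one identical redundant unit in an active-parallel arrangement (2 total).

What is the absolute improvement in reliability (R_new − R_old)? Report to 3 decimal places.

R_before = 0.652
R_after = 1 − (1 − 0.652)^2 = 0.879
ΔR = 0.879 − 0.652 = 0.227

0.227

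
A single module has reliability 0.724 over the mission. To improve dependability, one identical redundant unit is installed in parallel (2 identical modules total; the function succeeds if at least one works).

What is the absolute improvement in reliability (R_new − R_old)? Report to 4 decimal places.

R_before = 0.724
R_after = 1 − (1 − 0.724)^2 = 0.9238
ΔR = 0.9238 − 0.724 = 0.1998

0.1998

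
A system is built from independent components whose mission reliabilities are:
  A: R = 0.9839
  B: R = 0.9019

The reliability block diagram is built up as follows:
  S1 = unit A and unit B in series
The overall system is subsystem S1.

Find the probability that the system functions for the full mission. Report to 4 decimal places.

Series (A and B): 0.983900 × 0.901900 = 0.8874

0.8874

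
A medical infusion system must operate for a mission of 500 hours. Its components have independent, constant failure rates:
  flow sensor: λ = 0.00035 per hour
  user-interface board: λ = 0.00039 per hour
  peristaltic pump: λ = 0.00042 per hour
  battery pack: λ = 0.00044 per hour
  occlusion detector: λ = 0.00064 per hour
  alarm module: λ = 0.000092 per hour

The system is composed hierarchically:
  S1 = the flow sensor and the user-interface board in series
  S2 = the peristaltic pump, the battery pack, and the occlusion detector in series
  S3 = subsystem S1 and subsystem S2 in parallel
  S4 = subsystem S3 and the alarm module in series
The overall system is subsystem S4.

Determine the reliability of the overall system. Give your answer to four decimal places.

0.7992

R(flow sensor) = exp(−0.00035 × 500) = 0.839457
R(user-interface board) = exp(−0.00039 × 500) = 0.822835
R(peristaltic pump) = exp(−0.00042 × 500) = 0.810584
R(battery pack) = exp(−0.00044 × 500) = 0.802519
R(occlusion detector) = exp(−0.00064 × 500) = 0.726149
R(alarm module) = exp(−0.000092 × 500) = 0.955042
Series (flow sensor and user-interface board): 0.839457 × 0.822835 = 0.690735
Series (peristaltic pump, battery pack, and occlusion detector): 0.810584 × 0.802519 × 0.726149 = 0.472367
Parallel ([0.690735] and [0.472367]): 1 − (1 − 0.690735)(1 − 0.472367) = 0.836822
Series ([0.836822] and alarm module): 0.836822 × 0.955042 = 0.7992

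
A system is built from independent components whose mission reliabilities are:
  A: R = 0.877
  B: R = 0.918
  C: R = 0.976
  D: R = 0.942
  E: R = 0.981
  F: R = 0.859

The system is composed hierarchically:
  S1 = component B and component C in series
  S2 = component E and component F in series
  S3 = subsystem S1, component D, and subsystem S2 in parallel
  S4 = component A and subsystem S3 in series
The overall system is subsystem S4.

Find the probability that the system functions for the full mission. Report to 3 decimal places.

Series (B and C): 0.91800 × 0.97600 = 0.89597
Series (E and F): 0.98100 × 0.85900 = 0.84268
Parallel ([0.89597], D, and [0.84268]): 1 − (1 − 0.89597)(1 − 0.94200)(1 − 0.84268) = 0.99905
Series (A and [0.99905]): 0.87700 × 0.99905 = 0.876

0.876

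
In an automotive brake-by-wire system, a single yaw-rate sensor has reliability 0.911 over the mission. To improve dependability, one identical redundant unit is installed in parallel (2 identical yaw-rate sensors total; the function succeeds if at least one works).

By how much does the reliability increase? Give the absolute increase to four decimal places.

0.0811

R_before = 0.911
R_after = 1 − (1 − 0.911)^2 = 0.9921
ΔR = 0.9921 − 0.911 = 0.0811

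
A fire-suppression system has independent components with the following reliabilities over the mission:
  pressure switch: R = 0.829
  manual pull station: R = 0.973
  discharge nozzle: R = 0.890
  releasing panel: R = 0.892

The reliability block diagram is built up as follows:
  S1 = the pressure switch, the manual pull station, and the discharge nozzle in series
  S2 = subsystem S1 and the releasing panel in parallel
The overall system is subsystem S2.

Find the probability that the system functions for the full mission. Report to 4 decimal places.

Series (pressure switch, manual pull station, and discharge nozzle): 0.829000 × 0.973000 × 0.890000 = 0.717889
Parallel ([0.717889] and releasing panel): 1 − (1 − 0.717889)(1 − 0.892000) = 0.9695

0.9695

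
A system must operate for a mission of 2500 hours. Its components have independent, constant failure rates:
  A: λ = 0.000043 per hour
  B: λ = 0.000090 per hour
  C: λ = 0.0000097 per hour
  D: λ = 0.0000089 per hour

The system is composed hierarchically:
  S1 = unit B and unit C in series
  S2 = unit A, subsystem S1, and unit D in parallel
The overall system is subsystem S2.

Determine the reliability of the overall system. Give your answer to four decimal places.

R(A) = exp(−0.000043 × 2500) = 0.898077
R(B) = exp(−0.000090 × 2500) = 0.798516
R(C) = exp(−0.0000097 × 2500) = 0.976042
R(D) = exp(−0.0000089 × 2500) = 0.977996
Series (B and C): 0.798516 × 0.976042 = 0.779385
Parallel (A, [0.779385], and D): 1 − (1 − 0.898077)(1 − 0.779385)(1 − 0.977996) = 0.9995

0.9995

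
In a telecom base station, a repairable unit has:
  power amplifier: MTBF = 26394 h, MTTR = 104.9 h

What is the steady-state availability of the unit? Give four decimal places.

A(power amplifier) = MTBF/(MTBF+MTTR) = 26394/(26394+104.9) = 0.9960

0.9960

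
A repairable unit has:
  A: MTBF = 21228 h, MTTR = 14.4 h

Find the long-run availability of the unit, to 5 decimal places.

0.99932

A(A) = MTBF/(MTBF+MTTR) = 21228/(21228+14.4) = 0.99932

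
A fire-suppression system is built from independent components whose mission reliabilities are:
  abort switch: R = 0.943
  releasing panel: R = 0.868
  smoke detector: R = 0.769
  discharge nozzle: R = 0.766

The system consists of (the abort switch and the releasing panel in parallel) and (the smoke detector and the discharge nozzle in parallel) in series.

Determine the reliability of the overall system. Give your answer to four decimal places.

0.9388

Parallel (abort switch and releasing panel): 1 − (1 − 0.943000)(1 − 0.868000) = 0.992476
Parallel (smoke detector and discharge nozzle): 1 − (1 − 0.769000)(1 − 0.766000) = 0.945946
Series ([0.992476] and [0.945946]): 0.992476 × 0.945946 = 0.9388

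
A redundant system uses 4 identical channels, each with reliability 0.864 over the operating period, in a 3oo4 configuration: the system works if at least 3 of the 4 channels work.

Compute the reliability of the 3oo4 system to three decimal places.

0.908

R = Σ_{i=3}^{4} C(4,i) p^i (1−p)^{4−i} with p = 0.864
C(4,3)·0.864^3·0.136^1 = 0.35087
C(4,4)·0.864^4·0.136^0 = 0.55726
Sum = 0.908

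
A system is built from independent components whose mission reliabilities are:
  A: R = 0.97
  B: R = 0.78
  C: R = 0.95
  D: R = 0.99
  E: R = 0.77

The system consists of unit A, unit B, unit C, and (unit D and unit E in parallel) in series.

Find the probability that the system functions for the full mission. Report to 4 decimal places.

Parallel (D and E): 1 − (1 − 0.990000)(1 − 0.770000) = 0.997700
Series (A, B, C, and [0.997700]): 0.970000 × 0.780000 × 0.950000 × 0.997700 = 0.7171

0.7171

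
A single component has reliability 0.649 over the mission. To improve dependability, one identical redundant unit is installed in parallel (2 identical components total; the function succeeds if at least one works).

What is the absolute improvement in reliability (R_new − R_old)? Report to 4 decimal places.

0.2278

R_before = 0.649
R_after = 1 − (1 − 0.649)^2 = 0.8768
ΔR = 0.8768 − 0.649 = 0.2278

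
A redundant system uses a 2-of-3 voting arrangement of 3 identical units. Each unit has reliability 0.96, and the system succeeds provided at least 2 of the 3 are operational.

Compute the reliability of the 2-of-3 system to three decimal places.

0.995

R = Σ_{i=2}^{3} C(3,i) p^i (1−p)^{3−i} with p = 0.96
C(3,2)·0.96^2·0.04^1 = 0.11059
C(3,3)·0.96^3·0.04^0 = 0.88474
Sum = 0.995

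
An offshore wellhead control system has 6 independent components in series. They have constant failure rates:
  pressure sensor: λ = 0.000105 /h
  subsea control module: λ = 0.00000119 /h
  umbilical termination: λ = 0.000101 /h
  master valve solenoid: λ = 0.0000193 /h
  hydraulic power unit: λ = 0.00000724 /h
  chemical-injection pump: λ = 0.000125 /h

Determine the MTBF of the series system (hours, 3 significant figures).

2790

Series of exponential components: λ_sys = Σ λ_i
λ_sys = 0.000105 + 0.00000119 + 0.000101 + 0.0000193 + 0.00000724 + 0.000125 = 3.5873e-04 /h
MTBF = 1 / λ_sys = 2790 h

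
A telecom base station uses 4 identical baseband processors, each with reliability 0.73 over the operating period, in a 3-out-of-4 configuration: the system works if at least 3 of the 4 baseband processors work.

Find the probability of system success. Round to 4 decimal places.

0.7041

R = Σ_{i=3}^{4} C(4,i) p^i (1−p)^{4−i} with p = 0.73
C(4,3)·0.73^3·0.27^1 = 0.420138
C(4,4)·0.73^4·0.27^0 = 0.283982
Sum = 0.7041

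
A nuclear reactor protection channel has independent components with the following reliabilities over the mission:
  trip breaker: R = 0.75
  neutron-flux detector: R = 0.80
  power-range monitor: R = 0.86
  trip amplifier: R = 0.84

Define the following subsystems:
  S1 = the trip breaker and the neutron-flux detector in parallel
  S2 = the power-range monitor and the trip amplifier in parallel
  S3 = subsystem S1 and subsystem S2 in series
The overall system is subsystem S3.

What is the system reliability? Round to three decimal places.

Parallel (trip breaker and neutron-flux detector): 1 − (1 − 0.75000)(1 − 0.80000) = 0.95000
Parallel (power-range monitor and trip amplifier): 1 − (1 − 0.86000)(1 − 0.84000) = 0.97760
Series ([0.95000] and [0.97760]): 0.95000 × 0.97760 = 0.929

0.929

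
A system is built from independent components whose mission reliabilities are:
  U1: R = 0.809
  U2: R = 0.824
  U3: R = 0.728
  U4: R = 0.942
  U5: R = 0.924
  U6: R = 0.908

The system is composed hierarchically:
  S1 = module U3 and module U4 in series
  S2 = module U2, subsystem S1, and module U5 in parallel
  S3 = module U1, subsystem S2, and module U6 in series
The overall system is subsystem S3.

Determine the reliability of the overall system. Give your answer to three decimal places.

0.731

Series (U3 and U4): 0.72800 × 0.94200 = 0.68578
Parallel (U2, [0.68578], and U5): 1 − (1 − 0.82400)(1 − 0.68578)(1 − 0.92400) = 0.99580
Series (U1, [0.99580], and U6): 0.80900 × 0.99580 × 0.90800 = 0.731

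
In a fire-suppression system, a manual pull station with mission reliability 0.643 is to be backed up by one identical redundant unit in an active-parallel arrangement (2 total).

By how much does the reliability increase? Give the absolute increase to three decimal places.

0.230

R_before = 0.643
R_after = 1 − (1 − 0.643)^2 = 0.873
ΔR = 0.873 − 0.643 = 0.230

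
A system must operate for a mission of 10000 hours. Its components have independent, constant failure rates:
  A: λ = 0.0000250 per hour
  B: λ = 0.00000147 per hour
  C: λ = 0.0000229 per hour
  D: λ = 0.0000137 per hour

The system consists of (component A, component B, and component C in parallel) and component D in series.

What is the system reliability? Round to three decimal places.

0.871

R(A) = exp(−0.0000250 × 10000) = 0.77880
R(B) = exp(−0.00000147 × 10000) = 0.98541
R(C) = exp(−0.0000229 × 10000) = 0.79533
R(D) = exp(−0.0000137 × 10000) = 0.87197
Parallel (A, B, and C): 1 − (1 − 0.77880)(1 − 0.98541)(1 − 0.79533) = 0.99934
Series ([0.99934] and D): 0.99934 × 0.87197 = 0.871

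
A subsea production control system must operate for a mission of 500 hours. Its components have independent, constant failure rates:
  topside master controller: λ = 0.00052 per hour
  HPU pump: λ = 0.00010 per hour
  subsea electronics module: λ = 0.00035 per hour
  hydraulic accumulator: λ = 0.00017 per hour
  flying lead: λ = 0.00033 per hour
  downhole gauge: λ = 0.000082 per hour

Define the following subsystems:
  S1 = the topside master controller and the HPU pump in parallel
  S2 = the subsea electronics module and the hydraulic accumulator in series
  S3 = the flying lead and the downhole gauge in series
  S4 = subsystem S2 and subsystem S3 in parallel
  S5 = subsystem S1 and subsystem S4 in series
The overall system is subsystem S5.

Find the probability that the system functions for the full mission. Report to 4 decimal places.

R(topside master controller) = exp(−0.00052 × 500) = 0.771052
R(HPU pump) = exp(−0.00010 × 500) = 0.951229
R(subsea electronics module) = exp(−0.00035 × 500) = 0.839457
R(hydraulic accumulator) = exp(−0.00017 × 500) = 0.918512
R(flying lead) = exp(−0.00033 × 500) = 0.847894
R(downhole gauge) = exp(−0.000082 × 500) = 0.959829
Parallel (topside master controller and HPU pump): 1 − (1 − 0.771052)(1 − 0.951229) = 0.988834
Series (subsea electronics module and hydraulic accumulator): 0.839457 × 0.918512 = 0.771051
Series (flying lead and downhole gauge): 0.847894 × 0.959829 = 0.813833
Parallel ([0.771051] and [0.813833]): 1 − (1 − 0.771051)(1 − 0.813833) = 0.957377
Series ([0.988834] and [0.957377]): 0.988834 × 0.957377 = 0.9467

0.9467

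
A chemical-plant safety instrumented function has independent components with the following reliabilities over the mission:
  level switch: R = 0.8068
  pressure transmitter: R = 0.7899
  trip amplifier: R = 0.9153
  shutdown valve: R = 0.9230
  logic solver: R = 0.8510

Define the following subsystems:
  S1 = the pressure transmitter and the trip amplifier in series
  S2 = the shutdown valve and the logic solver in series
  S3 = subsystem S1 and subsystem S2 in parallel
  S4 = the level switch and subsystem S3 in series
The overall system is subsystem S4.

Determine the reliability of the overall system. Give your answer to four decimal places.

Series (pressure transmitter and trip amplifier): 0.789900 × 0.915300 = 0.722995
Series (shutdown valve and logic solver): 0.923000 × 0.851000 = 0.785473
Parallel ([0.722995] and [0.785473]): 1 − (1 − 0.722995)(1 − 0.785473) = 0.940575
Series (level switch and [0.940575]): 0.806800 × 0.940575 = 0.7589

0.7589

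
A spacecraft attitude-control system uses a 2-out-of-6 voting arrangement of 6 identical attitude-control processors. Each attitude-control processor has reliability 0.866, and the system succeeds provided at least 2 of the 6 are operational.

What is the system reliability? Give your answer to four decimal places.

R = Σ_{i=2}^{6} C(6,i) p^i (1−p)^{6−i} with p = 0.866
C(6,2)·0.866^2·0.134^4 = 0.003627
C(6,3)·0.866^3·0.134^3 = 0.031253
C(6,4)·0.866^4·0.134^2 = 0.151486
C(6,5)·0.866^5·0.134^1 = 0.391603
C(6,6)·0.866^6·0.134^0 = 0.421801
Sum = 0.9998

0.9998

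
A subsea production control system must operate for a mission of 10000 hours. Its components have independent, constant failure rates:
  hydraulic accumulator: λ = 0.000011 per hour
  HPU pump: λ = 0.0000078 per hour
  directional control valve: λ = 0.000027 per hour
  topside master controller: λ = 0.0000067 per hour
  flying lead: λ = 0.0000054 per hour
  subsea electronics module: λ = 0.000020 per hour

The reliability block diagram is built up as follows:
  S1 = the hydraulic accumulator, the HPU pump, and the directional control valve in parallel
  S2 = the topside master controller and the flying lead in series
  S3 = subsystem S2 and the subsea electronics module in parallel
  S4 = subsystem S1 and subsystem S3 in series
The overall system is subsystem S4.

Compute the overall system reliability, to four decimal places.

0.9775

R(hydraulic accumulator) = exp(−0.000011 × 10000) = 0.895834
R(HPU pump) = exp(−0.0000078 × 10000) = 0.924964
R(directional control valve) = exp(−0.000027 × 10000) = 0.763379
R(topside master controller) = exp(−0.0000067 × 10000) = 0.935195
R(flying lead) = exp(−0.0000054 × 10000) = 0.947432
R(subsea electronics module) = exp(−0.000020 × 10000) = 0.818731
Parallel (hydraulic accumulator, HPU pump, and directional control valve): 1 − (1 − 0.895834)(1 − 0.924964)(1 − 0.763379) = 0.998151
Series (topside master controller and flying lead): 0.935195 × 0.947432 = 0.886034
Parallel ([0.886034] and subsea electronics module): 1 − (1 − 0.886034)(1 − 0.818731) = 0.979341
Series ([0.998151] and [0.979341]): 0.998151 × 0.979341 = 0.9775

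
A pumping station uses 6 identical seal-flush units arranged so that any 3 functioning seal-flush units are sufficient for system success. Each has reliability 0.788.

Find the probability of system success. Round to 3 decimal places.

0.979

R = Σ_{i=3}^{6} C(6,i) p^i (1−p)^{6−i} with p = 0.788
C(6,3)·0.788^3·0.212^3 = 0.09324
C(6,4)·0.788^4·0.212^2 = 0.25994
C(6,5)·0.788^5·0.212^1 = 0.38647
C(6,6)·0.788^6·0.212^0 = 0.23942
Sum = 0.979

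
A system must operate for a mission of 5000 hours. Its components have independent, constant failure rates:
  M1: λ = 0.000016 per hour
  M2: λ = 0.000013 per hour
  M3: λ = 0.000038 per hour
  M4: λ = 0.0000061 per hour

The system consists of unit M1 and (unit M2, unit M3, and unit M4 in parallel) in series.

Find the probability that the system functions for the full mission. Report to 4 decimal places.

R(M1) = exp(−0.000016 × 5000) = 0.923116
R(M2) = exp(−0.000013 × 5000) = 0.937067
R(M3) = exp(−0.000038 × 5000) = 0.826959
R(M4) = exp(−0.0000061 × 5000) = 0.969960
Parallel (M2, M3, and M4): 1 − (1 − 0.937067)(1 − 0.826959)(1 − 0.969960) = 0.999673
Series (M1 and [0.999673]): 0.923116 × 0.999673 = 0.9228

0.9228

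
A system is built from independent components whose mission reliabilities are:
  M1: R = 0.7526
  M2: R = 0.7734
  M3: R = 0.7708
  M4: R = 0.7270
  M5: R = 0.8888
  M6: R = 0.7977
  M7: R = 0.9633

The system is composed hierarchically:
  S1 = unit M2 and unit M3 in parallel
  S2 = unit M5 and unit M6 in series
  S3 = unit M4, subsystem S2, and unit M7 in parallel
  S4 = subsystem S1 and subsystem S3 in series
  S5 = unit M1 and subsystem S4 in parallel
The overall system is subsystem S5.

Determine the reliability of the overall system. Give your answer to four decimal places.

Parallel (M2 and M3): 1 − (1 − 0.773400)(1 − 0.770800) = 0.948063
Series (M5 and M6): 0.888800 × 0.797700 = 0.708996
Parallel (M4, [0.708996], and M7): 1 − (1 − 0.727000)(1 − 0.708996)(1 − 0.963300) = 0.997084
Series ([0.948063] and [0.997084]): 0.948063 × 0.997084 = 0.945298
Parallel (M1 and [0.945298]): 1 − (1 − 0.752600)(1 − 0.945298) = 0.9865

0.9865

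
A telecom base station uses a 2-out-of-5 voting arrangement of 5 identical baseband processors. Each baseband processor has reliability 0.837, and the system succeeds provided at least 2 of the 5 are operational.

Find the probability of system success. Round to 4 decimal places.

0.9969

R = Σ_{i=2}^{5} C(5,i) p^i (1−p)^{5−i} with p = 0.837
C(5,2)·0.837^2·0.163^3 = 0.030340
C(5,3)·0.837^3·0.163^2 = 0.155794
C(5,4)·0.837^4·0.163^1 = 0.399999
C(5,5)·0.837^5·0.163^0 = 0.410797
Sum = 0.9969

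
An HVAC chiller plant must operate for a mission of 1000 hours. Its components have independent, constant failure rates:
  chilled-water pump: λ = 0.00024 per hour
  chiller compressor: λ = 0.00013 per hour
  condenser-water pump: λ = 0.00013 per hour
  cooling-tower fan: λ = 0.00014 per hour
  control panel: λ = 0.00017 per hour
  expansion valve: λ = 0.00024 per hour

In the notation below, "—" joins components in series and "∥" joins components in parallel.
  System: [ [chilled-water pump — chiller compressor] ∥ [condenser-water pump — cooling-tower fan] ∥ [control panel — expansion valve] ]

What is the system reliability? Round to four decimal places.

0.9754

R(chilled-water pump) = exp(−0.00024 × 1000) = 0.786628
R(chiller compressor) = exp(−0.00013 × 1000) = 0.878095
R(condenser-water pump) = exp(−0.00013 × 1000) = 0.878095
R(cooling-tower fan) = exp(−0.00014 × 1000) = 0.869358
R(control panel) = exp(−0.00017 × 1000) = 0.843665
R(expansion valve) = exp(−0.00024 × 1000) = 0.786628
Series (chilled-water pump and chiller compressor): 0.786628 × 0.878095 = 0.690734
Series (condenser-water pump and cooling-tower fan): 0.878095 × 0.869358 = 0.763379
Series (control panel and expansion valve): 0.843665 × 0.786628 = 0.663651
Parallel ([0.690734], [0.763379], and [0.663651]): 1 − (1 − 0.690734)(1 − 0.763379)(1 − 0.663651) = 0.9754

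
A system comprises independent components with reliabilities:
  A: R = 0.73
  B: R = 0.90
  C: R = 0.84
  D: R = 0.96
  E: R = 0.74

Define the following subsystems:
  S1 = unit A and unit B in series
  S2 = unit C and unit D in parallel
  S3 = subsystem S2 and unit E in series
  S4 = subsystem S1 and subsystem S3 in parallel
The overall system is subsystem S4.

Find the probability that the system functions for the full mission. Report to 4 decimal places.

Series (A and B): 0.730000 × 0.900000 = 0.657000
Parallel (C and D): 1 − (1 − 0.840000)(1 − 0.960000) = 0.993600
Series ([0.993600] and E): 0.993600 × 0.740000 = 0.735264
Parallel ([0.657000] and [0.735264]): 1 − (1 − 0.657000)(1 − 0.735264) = 0.9092

0.9092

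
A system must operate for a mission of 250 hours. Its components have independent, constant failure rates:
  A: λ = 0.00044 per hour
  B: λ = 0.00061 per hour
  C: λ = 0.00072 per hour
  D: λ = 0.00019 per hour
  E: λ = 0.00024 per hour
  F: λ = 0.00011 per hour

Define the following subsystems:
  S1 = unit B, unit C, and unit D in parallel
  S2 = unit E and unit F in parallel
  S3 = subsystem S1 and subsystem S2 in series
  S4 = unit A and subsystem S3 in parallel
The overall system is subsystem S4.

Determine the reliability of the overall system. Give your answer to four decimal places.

R(A) = exp(−0.00044 × 250) = 0.895834
R(B) = exp(−0.00061 × 250) = 0.858559
R(C) = exp(−0.00072 × 250) = 0.835270
R(D) = exp(−0.00019 × 250) = 0.953610
R(E) = exp(−0.00024 × 250) = 0.941765
R(F) = exp(−0.00011 × 250) = 0.972875
Parallel (B, C, and D): 1 − (1 − 0.858559)(1 − 0.835270)(1 − 0.953610) = 0.998919
Parallel (E and F): 1 − (1 − 0.941765)(1 − 0.972875) = 0.998420
Series ([0.998919] and [0.998420]): 0.998919 × 0.998420 = 0.997341
Parallel (A and [0.997341]): 1 − (1 − 0.895834)(1 − 0.997341) = 0.9997

0.9997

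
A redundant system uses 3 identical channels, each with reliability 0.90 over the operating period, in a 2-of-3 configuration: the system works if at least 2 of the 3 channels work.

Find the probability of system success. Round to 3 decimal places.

R = Σ_{i=2}^{3} C(3,i) p^i (1−p)^{3−i} with p = 0.90
C(3,2)·0.90^2·0.10^1 = 0.24300
C(3,3)·0.90^3·0.10^0 = 0.72900
Sum = 0.972

0.972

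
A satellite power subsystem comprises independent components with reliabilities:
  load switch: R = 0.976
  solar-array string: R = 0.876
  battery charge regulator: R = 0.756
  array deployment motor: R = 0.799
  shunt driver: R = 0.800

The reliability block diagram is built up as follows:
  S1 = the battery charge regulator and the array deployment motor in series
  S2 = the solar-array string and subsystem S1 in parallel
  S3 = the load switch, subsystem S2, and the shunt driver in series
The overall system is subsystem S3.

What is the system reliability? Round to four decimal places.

Series (battery charge regulator and array deployment motor): 0.756000 × 0.799000 = 0.604044
Parallel (solar-array string and [0.604044]): 1 − (1 − 0.876000)(1 − 0.604044) = 0.950901
Series (load switch, [0.950901], and shunt driver): 0.976000 × 0.950901 × 0.800000 = 0.7425

0.7425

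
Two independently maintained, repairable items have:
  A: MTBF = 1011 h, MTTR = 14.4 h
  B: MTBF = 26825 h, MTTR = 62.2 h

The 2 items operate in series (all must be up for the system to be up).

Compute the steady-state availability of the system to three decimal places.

0.984

A(A) = MTBF/(MTBF+MTTR) = 1011/(1011+14.4) = 0.985957
A(B) = MTBF/(MTBF+MTTR) = 26825/(26825+62.2) = 0.997687
Series availability: 0.985957 × 0.997687 = 0.984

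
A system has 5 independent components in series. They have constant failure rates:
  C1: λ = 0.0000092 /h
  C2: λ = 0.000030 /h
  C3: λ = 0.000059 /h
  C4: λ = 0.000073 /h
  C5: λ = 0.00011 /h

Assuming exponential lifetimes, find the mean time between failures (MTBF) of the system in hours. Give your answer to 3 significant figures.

3560

Series of exponential components: λ_sys = Σ λ_i
λ_sys = 0.0000092 + 0.000030 + 0.000059 + 0.000073 + 0.00011 = 2.8120e-04 /h
MTBF = 1 / λ_sys = 3560 h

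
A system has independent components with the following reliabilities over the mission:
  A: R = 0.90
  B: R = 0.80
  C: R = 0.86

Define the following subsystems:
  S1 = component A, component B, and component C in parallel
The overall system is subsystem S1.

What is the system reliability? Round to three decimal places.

Parallel (A, B, and C): 1 − (1 − 0.90000)(1 − 0.80000)(1 − 0.86000) = 0.997

0.997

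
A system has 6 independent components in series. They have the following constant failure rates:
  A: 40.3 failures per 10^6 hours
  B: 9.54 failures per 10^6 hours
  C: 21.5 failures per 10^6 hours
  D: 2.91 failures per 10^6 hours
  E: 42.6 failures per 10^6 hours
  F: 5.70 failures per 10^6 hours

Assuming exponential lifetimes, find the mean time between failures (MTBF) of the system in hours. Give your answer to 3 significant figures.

Series of exponential components: λ_sys = Σ λ_i
λ_sys = 0.0000403 + 0.00000954 + 0.0000215 + 0.00000291 + 0.0000426 + 0.00000570 = 1.2255e-04 /h
MTBF = 1 / λ_sys = 8160 h

8160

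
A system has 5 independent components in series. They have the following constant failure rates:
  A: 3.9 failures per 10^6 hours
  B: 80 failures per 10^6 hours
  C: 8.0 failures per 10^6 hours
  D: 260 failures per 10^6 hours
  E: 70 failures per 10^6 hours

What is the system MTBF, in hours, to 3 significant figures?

Series of exponential components: λ_sys = Σ λ_i
λ_sys = 0.0000039 + 0.000080 + 0.0000080 + 0.00026 + 0.000070 = 4.2190e-04 /h
MTBF = 1 / λ_sys = 2370 h

2370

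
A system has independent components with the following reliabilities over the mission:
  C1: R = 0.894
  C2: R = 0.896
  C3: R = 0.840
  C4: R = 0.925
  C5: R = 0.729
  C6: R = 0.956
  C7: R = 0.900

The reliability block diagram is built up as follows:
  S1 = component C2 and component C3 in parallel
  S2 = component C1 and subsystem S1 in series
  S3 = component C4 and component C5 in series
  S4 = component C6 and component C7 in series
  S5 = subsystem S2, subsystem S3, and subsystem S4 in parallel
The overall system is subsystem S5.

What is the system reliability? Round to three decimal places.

Parallel (C2 and C3): 1 − (1 − 0.89600)(1 − 0.84000) = 0.98336
Series (C1 and [0.98336]): 0.89400 × 0.98336 = 0.87912
Series (C4 and C5): 0.92500 × 0.72900 = 0.67433
Series (C6 and C7): 0.95600 × 0.90000 = 0.86040
Parallel ([0.87912], [0.67433], and [0.86040]): 1 − (1 − 0.87912)(1 − 0.67433)(1 − 0.86040) = 0.995

0.995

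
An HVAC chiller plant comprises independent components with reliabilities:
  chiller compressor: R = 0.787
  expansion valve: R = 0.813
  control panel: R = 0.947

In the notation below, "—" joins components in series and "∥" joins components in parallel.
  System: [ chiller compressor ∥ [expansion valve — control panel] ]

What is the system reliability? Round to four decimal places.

0.9510

Series (expansion valve and control panel): 0.813000 × 0.947000 = 0.769911
Parallel (chiller compressor and [0.769911]): 1 − (1 − 0.787000)(1 − 0.769911) = 0.9510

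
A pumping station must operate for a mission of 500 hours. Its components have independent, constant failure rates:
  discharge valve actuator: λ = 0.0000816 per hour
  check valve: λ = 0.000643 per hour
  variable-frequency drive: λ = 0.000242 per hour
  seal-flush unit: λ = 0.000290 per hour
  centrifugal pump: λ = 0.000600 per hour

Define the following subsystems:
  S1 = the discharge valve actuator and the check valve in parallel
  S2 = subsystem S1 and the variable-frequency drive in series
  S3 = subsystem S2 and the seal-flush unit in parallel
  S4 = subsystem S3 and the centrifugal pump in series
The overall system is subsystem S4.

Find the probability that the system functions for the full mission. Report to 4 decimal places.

0.7284

R(discharge valve actuator) = exp(−0.0000816 × 500) = 0.960021
R(check valve) = exp(−0.000643 × 500) = 0.725061
R(variable-frequency drive) = exp(−0.000242 × 500) = 0.886034
R(seal-flush unit) = exp(−0.000290 × 500) = 0.865022
R(centrifugal pump) = exp(−0.000600 × 500) = 0.740818
Parallel (discharge valve actuator and check valve): 1 − (1 − 0.960021)(1 − 0.725061) = 0.989008
Series ([0.989008] and variable-frequency drive): 0.989008 × 0.886034 = 0.876295
Parallel ([0.876295] and seal-flush unit): 1 − (1 − 0.876295)(1 − 0.865022) = 0.983303
Series ([0.983303] and centrifugal pump): 0.983303 × 0.740818 = 0.7284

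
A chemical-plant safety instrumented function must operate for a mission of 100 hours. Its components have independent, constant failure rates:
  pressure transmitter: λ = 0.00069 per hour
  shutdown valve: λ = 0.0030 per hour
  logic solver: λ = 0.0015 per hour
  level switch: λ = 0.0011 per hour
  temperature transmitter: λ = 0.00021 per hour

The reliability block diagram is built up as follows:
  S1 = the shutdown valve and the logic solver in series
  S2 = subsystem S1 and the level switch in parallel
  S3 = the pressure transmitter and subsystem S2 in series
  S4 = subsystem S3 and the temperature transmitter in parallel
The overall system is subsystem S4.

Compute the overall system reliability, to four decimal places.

0.9979

R(pressure transmitter) = exp(−0.00069 × 100) = 0.933327
R(shutdown valve) = exp(−0.0030 × 100) = 0.740818
R(logic solver) = exp(−0.0015 × 100) = 0.860708
R(level switch) = exp(−0.0011 × 100) = 0.895834
R(temperature transmitter) = exp(−0.00021 × 100) = 0.979219
Series (shutdown valve and logic solver): 0.740818 × 0.860708 = 0.637628
Parallel ([0.637628] and level switch): 1 − (1 − 0.637628)(1 − 0.895834) = 0.962253
Series (pressure transmitter and [0.962253]): 0.933327 × 0.962253 = 0.898097
Parallel ([0.898097] and temperature transmitter): 1 − (1 − 0.898097)(1 − 0.979219) = 0.9979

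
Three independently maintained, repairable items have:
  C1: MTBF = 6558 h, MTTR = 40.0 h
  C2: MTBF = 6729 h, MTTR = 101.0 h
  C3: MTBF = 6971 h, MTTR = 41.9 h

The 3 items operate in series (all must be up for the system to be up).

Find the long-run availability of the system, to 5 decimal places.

0.97339

A(C1) = MTBF/(MTBF+MTTR) = 6558/(6558+40.0) = 0.993938
A(C2) = MTBF/(MTBF+MTTR) = 6729/(6729+101.0) = 0.985212
A(C3) = MTBF/(MTBF+MTTR) = 6971/(6971+41.9) = 0.994025
Series availability: 0.993938 × 0.985212 × 0.994025 = 0.97339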